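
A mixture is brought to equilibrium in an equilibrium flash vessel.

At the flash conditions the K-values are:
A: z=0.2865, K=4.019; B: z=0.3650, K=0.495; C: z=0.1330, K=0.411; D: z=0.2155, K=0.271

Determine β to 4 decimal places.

Let β = V/F and solve Σ zᵢ(Kᵢ−1)/(1+β(Kᵢ−1)) = 0.
g(0) = ΣzᵢKᵢ − 1 = 0.4452 and g(1) = 1 − Σzᵢ/Kᵢ = -0.9275, so a root lies in (0, 1).
Newton iteration, β⁰ = 0.31:
  β = 0.3100: g = -0.07055, g' = -1.0878 → β = 0.2451
  β = 0.2451: g = 0.00385, g' = -1.2164 → β = 0.2483
Converged at β = 0.2483.

β = 0.2483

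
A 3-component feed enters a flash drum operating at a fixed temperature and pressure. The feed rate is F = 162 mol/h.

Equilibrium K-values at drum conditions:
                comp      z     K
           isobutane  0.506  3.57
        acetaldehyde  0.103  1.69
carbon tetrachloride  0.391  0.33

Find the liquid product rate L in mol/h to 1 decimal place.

Let β = V/F and solve Σ zᵢ(Kᵢ−1)/(1+β(Kᵢ−1)) = 0.
Feasibility: ΣzᵢKᵢ = 2.110, Σzᵢ/Kᵢ = 1.388 — both > 1, two phases present.
Iterate (Newton) starting at β = 0.57:
  β = 0.570: g = 0.1548, g' = -1.035 → β = 0.720
  β = 0.720: g = -0.0019, g' = -1.088 → β = 0.718
Converged at β = 0.718.
Then V = β·F = 0.7178·162 = 116.3 mol/h and L = F − V = 45.7 mol/h.

L = 45.7 mol/h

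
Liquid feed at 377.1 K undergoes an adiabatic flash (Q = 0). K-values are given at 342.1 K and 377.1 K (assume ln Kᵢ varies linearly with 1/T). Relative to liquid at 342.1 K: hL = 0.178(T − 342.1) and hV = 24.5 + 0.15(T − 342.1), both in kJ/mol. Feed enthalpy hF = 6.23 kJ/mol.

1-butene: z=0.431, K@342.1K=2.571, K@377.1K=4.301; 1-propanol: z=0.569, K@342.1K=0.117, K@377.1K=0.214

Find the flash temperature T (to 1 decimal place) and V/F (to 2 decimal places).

T = 349.8 K, V/F = 0.20

Adiabatic flash: solve Rachford–Rice at each trial T, then check hF = ψ·hV(T) + (1−ψ)·hL(T).
  T = 342.1 K: K = (2.571, 0.117), RR gives ψ = 0.126, H_out = 3.085 kJ/mol
  T = 377.1 K: K = (4.301, 0.214), RR gives ψ = 0.376, H_out = 15.073 kJ/mol
  T = 359.6 K: K = (3.367, 0.161), RR gives ψ = 0.273, H_out = 9.672 kJ/mol
  T = 350.9 K: K = (2.954, 0.138), RR gives ψ = 0.209, H_out = 6.629 kJ/mol
  T = 346.5 K: K = (2.759, 0.127), RR gives ψ = 0.170, H_out = 4.932 kJ/mol
  T = 348.7 K: K = (2.855, 0.132), RR gives ψ = 0.190, H_out = 5.796 kJ/mol
Linear interpolation between T = 348.7 (H_out = 5.796) and T = 350.9 (H_out = 6.629) on hF = 6.23 gives T ≈ 349.8 K, at which ψ = 0.20.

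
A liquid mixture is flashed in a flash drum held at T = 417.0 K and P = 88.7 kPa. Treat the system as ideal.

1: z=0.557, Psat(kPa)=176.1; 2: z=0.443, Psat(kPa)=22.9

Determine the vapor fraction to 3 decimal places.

ψ = 0.301

Raoult's law: Kᵢ = Pᵢˢᵃᵗ/P = Pᵢˢᵃᵗ/88.7.
  K_1 = 176.1/88.7 = 1.98534, K_2 = 22.9/88.7 = 0.25817
Binary case is linear: z₁(K₁−1)(1+ψ(K₂−1)) + z₂(K₂−1)(1+ψ(K₁−1)) = 0
⇒ ψ = [z₁(K₁−1)+z₂(K₂−1)] / [−(K₁−1)(K₂−1)] = 0.2202/0.7310 = 0.301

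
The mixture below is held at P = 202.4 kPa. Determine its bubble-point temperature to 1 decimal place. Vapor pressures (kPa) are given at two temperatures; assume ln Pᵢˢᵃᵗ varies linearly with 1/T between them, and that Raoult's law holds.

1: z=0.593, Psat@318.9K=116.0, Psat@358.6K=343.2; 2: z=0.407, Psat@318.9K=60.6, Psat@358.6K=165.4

Bubble-point temperature: ΣzᵢPᵢˢᵃᵗ(T) = P. Interpolate ln Pᵢˢᵃᵗ = aᵢ + bᵢ/T.
  T = 318.9 K: ΣzᵢPᵢˢᵃᵗ = 93.45 kPa
  T = 358.6 K: ΣzᵢPᵢˢᵃᵗ = 270.84 kPa
  T = 338.8 K: ΣzᵢPᵢˢᵃᵗ = 164.32 kPa
  T = 348.7 K: ΣzᵢPᵢˢᵃᵗ = 212.46 kPa
  T = 343.8 K: ΣzᵢPᵢˢᵃᵗ = 187.43 kPa
  T = 346.2 K: ΣzᵢPᵢˢᵃᵗ = 199.39 kPa
Interpolating between 346.2 K and 348.7 K gives T ≈ 346.8 K.

T = 346.8 K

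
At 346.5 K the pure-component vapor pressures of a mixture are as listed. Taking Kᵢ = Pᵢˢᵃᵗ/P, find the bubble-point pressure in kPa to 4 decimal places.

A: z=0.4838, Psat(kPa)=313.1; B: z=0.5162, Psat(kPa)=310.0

At the bubble point ψ → 0, so ΣzᵢKᵢ = 1 with Kᵢ = Pᵢˢᵃᵗ/P ⇒ P = ΣzᵢPᵢˢᵃᵗ.
P = 0.4838·313.1 + 0.5162·310.0 = 311.4998 kPa

Pbub = 311.4998 kPa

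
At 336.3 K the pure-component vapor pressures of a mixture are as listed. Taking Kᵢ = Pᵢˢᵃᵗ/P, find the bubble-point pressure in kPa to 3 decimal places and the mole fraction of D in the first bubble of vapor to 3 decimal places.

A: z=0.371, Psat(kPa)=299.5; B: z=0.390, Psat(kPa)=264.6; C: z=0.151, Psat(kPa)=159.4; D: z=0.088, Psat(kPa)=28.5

At the bubble point ψ → 0, so ΣzᵢKᵢ = 1 with Kᵢ = Pᵢˢᵃᵗ/P ⇒ P = ΣzᵢPᵢˢᵃᵗ.
P = 0.371·299.5 + 0.390·264.6 + 0.151·159.4 + 0.088·28.5 = 240.886 kPa
yᵢ = zᵢPᵢˢᵃᵗ/P ⇒ y_D = 0.088·28.5/240.886 = 0.010

Pbub = 240.886 kPa, y_D = 0.010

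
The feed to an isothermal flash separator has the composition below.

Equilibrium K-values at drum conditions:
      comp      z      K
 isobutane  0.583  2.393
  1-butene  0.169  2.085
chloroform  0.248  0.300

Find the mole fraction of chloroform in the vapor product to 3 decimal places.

Iterate (Newton) starting at ψ = 0.47:
  ψ = 0.470: g = 0.3535, g' = -0.770 → ψ = 0.929
  ψ = 0.929: g = -0.0510, g' = -1.258 → ψ = 0.888
  ψ = 0.888: g = -0.0028, g' = -1.127 → ψ = 0.886
Converged at ψ = 0.886.
Compositions from xᵢ = zᵢ/(1+ψ(Kᵢ−1)), yᵢ = Kᵢxᵢ:
  isobutane: x = 0.261, y = 0.624
  1-butene: x = 0.086, y = 0.180
  chloroform: x = 0.653, y = 0.196

y_chloroform = 0.196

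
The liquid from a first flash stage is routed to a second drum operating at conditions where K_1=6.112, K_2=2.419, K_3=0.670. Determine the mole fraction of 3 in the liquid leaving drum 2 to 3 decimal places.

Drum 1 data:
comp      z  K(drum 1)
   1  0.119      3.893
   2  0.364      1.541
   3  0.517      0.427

x_3 (drum 2) = 0.838

Drum 1:
Rachford–Rice: g(ψ₁) = Σ zᵢ(Kᵢ−1)/(1+ψ₁(Kᵢ−1)) = 0.
g(0) = ΣzᵢKᵢ − 1 = 0.245 and g(1) = 1 − Σzᵢ/Kᵢ = -0.478, so a root lies in (0, 1).
Newton–Raphson from ψ₁ = 0.49:
  ψ₁ = 0.490: g = -0.1138, g' = -0.565 → ψ₁ = 0.289
  ψ₁ = 0.289: g = 0.0030, g' = -0.619 → ψ₁ = 0.293
Converged at ψ₁ = 0.293.
Drum-1 compositions:
  1: x = 0.064, y = 0.251
  2: x = 0.314, y = 0.484
  3: x = 0.622, y = 0.265
Drum-2 feed = drum-1 liquid: z₂ = (0.0644, 0.3141, 0.6215).
Drum 2:
Material balance + equilibrium reduce to Σ zᵢ(Kᵢ−1)/(1+ψ₂(Kᵢ−1)) = 0.
Check two-phase: ΣzᵢKᵢ = 1.570 > 1 and Σzᵢ/Kᵢ = 1.068 > 1, so g(0) = 0.570 > 0 and g(1) = -0.068 < 0.
Newton iteration, ψ₂⁰ = 0.67:
  ψ₂ = 0.670: g = 0.0395, g' = -0.364 → ψ₂ = 0.779
  ψ₂ = 0.779: g = 0.0018, g' = -0.333 → ψ₂ = 0.784
Converged at ψ₂ = 0.784.
  1: x = 0.013, y = 0.079
  2: x = 0.149, y = 0.360
  3: x = 0.838, y = 0.562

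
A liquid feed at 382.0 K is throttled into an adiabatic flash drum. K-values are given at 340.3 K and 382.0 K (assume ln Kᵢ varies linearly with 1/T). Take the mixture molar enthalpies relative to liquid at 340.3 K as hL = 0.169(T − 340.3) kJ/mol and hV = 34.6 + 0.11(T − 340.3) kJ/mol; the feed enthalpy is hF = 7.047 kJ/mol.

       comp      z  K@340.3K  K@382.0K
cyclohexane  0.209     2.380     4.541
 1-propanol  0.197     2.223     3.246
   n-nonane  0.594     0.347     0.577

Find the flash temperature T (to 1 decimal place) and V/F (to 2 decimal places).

T = 342.2 K, V/F = 0.20

Adiabatic flash: solve Rachford–Rice at each trial T, then check hF = ψ·hV(T) + (1−ψ)·hL(T).
  T = 340.3 K: K = (2.380, 2.223, 0.347), RR gives ψ = 0.166, H_out = 5.739 kJ/mol
  T = 382.0 K: K = (4.541, 3.246, 0.577), RR gives ψ = 0.749, H_out = 31.109 kJ/mol
  T = 361.1 K: K = (3.347, 2.715, 0.454), RR gives ψ = 0.449, H_out = 18.491 kJ/mol
  T = 350.7 K: K = (2.837, 2.464, 0.398), RR gives ψ = 0.315, H_out = 12.448 kJ/mol
  T = 345.5 K: K = (2.602, 2.342, 0.372), RR gives ψ = 0.243, H_out = 9.225 kJ/mol
  T = 342.9 K: K = (2.489, 2.282, 0.359), RR gives ψ = 0.206, H_out = 7.522 kJ/mol
  T = 341.6 K: K = (2.434, 2.253, 0.353), RR gives ψ = 0.186, H_out = 6.642 kJ/mol
Linear interpolation between T = 341.6 (H_out = 6.642) and T = 342.9 (H_out = 7.522) on hF = 7.047 gives T ≈ 342.2 K, at which ψ = 0.20.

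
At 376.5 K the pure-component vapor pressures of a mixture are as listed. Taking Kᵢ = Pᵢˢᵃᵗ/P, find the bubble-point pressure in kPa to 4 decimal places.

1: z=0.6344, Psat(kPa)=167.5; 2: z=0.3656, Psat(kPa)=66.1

Pbub = 130.4282 kPa

At the bubble point ψ → 0, so ΣzᵢKᵢ = 1 with Kᵢ = Pᵢˢᵃᵗ/P ⇒ P = ΣzᵢPᵢˢᵃᵗ.
P = 0.6344·167.5 + 0.3656·66.1 = 130.4282 kPa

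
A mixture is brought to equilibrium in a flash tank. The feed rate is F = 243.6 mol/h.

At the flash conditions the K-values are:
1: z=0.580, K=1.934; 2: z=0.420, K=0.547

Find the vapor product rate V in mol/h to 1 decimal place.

V = 202.4 mol/h

Rachford–Rice: g(ψ) = Σ zᵢ(Kᵢ−1)/(1+ψ(Kᵢ−1)) = 0.
Feasibility: ΣzᵢKᵢ = 1.351, Σzᵢ/Kᵢ = 1.068 — both > 1, two phases present.
Binary case is linear: z₁(K₁−1)(1+ψ(K₂−1)) + z₂(K₂−1)(1+ψ(K₁−1)) = 0
⇒ ψ = [z₁(K₁−1)+z₂(K₂−1)] / [−(K₁−1)(K₂−1)] = 0.3515/0.4231 = 0.831
Then V = ψ·F = 0.8307·243.6 = 202.4 mol/h and L = F − V = 41.2 mol/h.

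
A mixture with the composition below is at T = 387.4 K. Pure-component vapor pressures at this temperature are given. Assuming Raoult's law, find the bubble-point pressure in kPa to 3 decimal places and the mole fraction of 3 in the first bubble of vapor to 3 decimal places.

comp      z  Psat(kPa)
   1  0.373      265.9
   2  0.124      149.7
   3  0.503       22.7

At the bubble point ψ → 0, so ΣzᵢKᵢ = 1 with Kᵢ = Pᵢˢᵃᵗ/P ⇒ P = ΣzᵢPᵢˢᵃᵗ.
P = 0.373·265.9 + 0.124·149.7 + 0.503·22.7 = 129.162 kPa
yᵢ = zᵢPᵢˢᵃᵗ/P ⇒ y_3 = 0.503·22.7/129.162 = 0.088

Pbub = 129.162 kPa, y_3 = 0.088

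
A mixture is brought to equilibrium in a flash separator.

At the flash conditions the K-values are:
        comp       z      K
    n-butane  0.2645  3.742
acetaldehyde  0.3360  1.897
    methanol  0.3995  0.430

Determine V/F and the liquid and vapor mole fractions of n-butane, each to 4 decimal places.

V/F = 0.7777, x_n-butane = 0.0844, y_n-butane = 0.3160

Rachford–Rice: g(V/F) = Σ zᵢ(Kᵢ−1)/(1+V/F(Kᵢ−1)) = 0.
Check two-phase: ΣzᵢKᵢ = 1.7989 > 1 and Σzᵢ/Kᵢ = 1.1769 > 1, so g(0) = 0.7989 > 0 and g(1) = -0.1769 < 0.
Iterate (Newton) starting at V/F = 0.59:
  V/F = 0.5900: g = 0.13104, g' = -0.7005 → V/F = 0.7771
  V/F = 0.7771: g = 0.00048, g' = -0.7150 → V/F = 0.7777
Converged at V/F = 0.7777.
Compositions from xᵢ = zᵢ/(1+V/F(Kᵢ−1)), yᵢ = Kᵢxᵢ:
  n-butane: x = 0.0844, y = 0.3160
  acetaldehyde: x = 0.1979, y = 0.3755
  methanol: x = 0.7176, y = 0.3086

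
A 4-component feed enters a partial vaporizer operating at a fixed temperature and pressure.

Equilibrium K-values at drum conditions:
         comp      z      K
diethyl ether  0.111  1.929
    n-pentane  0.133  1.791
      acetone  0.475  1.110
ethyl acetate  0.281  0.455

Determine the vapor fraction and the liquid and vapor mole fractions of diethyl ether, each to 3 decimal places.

ψ = 0.438, x_diethyl ether = 0.079, y_diethyl ether = 0.152

Material balance + equilibrium reduce to Σ zᵢ(Kᵢ−1)/(1+ψ(Kᵢ−1)) = 0.
Feasibility: ΣzᵢKᵢ = 1.107, Σzᵢ/Kᵢ = 1.177 — both > 1, two phases present.
Newton–Raphson from ψ = 0.5:
  ψ = 0.500: g = -0.0152, g' = -0.250 → ψ = 0.439
  ψ = 0.439: g = -0.0002, g' = -0.244 → ψ = 0.438
Converged at ψ = 0.438.
Compositions from xᵢ = zᵢ/(1+ψ(Kᵢ−1)), yᵢ = Kᵢxᵢ:
  diethyl ether: x = 0.079, y = 0.152
  n-pentane: x = 0.099, y = 0.177
  acetone: x = 0.453, y = 0.503
  ethyl acetate: x = 0.369, y = 0.168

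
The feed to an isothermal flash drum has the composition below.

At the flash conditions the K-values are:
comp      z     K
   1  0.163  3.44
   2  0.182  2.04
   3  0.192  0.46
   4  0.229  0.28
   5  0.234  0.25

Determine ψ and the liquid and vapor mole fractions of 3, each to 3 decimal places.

Rachford–Rice: g(ψ) = Σ zᵢ(Kᵢ−1)/(1+ψ(Kᵢ−1)) = 0.
Check two-phase: ΣzᵢKᵢ = 1.143 > 1 and Σzᵢ/Kᵢ = 2.308 > 1, so g(0) = 0.143 > 0 and g(1) = -1.308 < 0.
Iterate (Newton) starting at ψ = 0.5:
  ψ = 0.500: g = -0.3768, g' = -1.014 → ψ = 0.128
  ψ = 0.128: g = -0.0175, g' = -1.086 → ψ = 0.112
  ψ = 0.112: g = 0.0002, g' = -1.117 → ψ = 0.113
Converged at ψ = 0.113.
Compositions from xᵢ = zᵢ/(1+ψ(Kᵢ−1)), yᵢ = Kᵢxᵢ:
  1: x = 0.128, y = 0.440
  2: x = 0.163, y = 0.332
  3: x = 0.204, y = 0.094
  4: x = 0.249, y = 0.070
  5: x = 0.256, y = 0.064

ψ = 0.113, x_3 = 0.204, y_3 = 0.094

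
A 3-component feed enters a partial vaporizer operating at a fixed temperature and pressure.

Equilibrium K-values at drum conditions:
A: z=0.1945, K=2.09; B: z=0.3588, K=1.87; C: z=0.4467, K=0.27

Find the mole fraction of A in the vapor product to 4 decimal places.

y_A = 0.3101

Rachford–Rice: g(ψ) = Σ zᵢ(Kᵢ−1)/(1+ψ(Kᵢ−1)) = 0.
Check two-phase: ΣzᵢKᵢ = 1.1981 > 1 and Σzᵢ/Kᵢ = 1.9394 > 1, so g(0) = 0.1981 > 0 and g(1) = -0.9394 < 0.
Newton iteration, ψ⁰ = 0.5:
  ψ = 0.5000: g = -0.15878, g' = -0.8190 → ψ = 0.3061
  ψ = 0.3061: g = -0.01448, g' = -0.6941 → ψ = 0.2853
  ψ = 0.2853: g = -0.00006, g' = -0.6885 → ψ = 0.2852
Converged at ψ = 0.2852.
Compositions from xᵢ = zᵢ/(1+ψ(Kᵢ−1)), yᵢ = Kᵢxᵢ:
  A: x = 0.1484, y = 0.3101
  B: x = 0.2875, y = 0.5376
  C: x = 0.5642, y = 0.1523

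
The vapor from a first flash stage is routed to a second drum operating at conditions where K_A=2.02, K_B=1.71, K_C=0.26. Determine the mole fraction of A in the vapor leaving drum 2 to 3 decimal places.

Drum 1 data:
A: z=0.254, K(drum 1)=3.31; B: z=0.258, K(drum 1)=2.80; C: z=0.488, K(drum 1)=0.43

y_A (drum 2) = 0.444

Drum 1:
Rachford–Rice: g(ψ₁) = Σ zᵢ(Kᵢ−1)/(1+ψ₁(Kᵢ−1)) = 0.
g(0) = ΣzᵢKᵢ − 1 = 0.773 and g(1) = 1 − Σzᵢ/Kᵢ = -0.304, so a root lies in (0, 1).
Iterate (Newton) starting at ψ₁ = 0.5:
  ψ₁ = 0.500: g = 0.1277, g' = -0.834 → ψ₁ = 0.653
  ψ₁ = 0.653: g = 0.0042, g' = -0.794 → ψ₁ = 0.658
Converged at ψ₁ = 0.658.
Drum-1 compositions:
  A: x = 0.101, y = 0.334
  B: x = 0.118, y = 0.331
  C: x = 0.781, y = 0.336
Drum-2 feed = drum-1 vapor: z₂ = (0.3335, 0.3306, 0.3359).
Drum 2:
Material balance + equilibrium reduce to Σ zᵢ(Kᵢ−1)/(1+ψ₂(Kᵢ−1)) = 0.
g(0) = ΣzᵢKᵢ − 1 = 0.326 and g(1) = 1 − Σzᵢ/Kᵢ = -0.650, so a root lies in (0, 1).
Newton–Raphson from ψ₂ = 0.36:
  ψ₂ = 0.360: g = 0.0969, g' = -0.633 → ψ₂ = 0.513
  ψ₂ = 0.513: g = -0.0054, g' = -0.717 → ψ₂ = 0.506
Converged at ψ₂ = 0.506.
  A: x = 0.220, y = 0.444
  B: x = 0.243, y = 0.416
  C: x = 0.537, y = 0.140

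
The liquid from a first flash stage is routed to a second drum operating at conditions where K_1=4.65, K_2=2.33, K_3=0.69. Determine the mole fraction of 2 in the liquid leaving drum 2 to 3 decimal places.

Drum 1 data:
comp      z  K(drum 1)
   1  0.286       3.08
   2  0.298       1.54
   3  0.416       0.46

x_2 (drum 2) = 0.111

Drum 1:
Newton–Raphson from ψ₁ = 0.48:
  ψ₁ = 0.480: g = 0.1222, g' = -0.586 → ψ₁ = 0.689
  ψ₁ = 0.689: g = 0.0042, g' = -0.563 → ψ₁ = 0.696
Converged at ψ₁ = 0.696.
Drum-1 compositions:
  1: x = 0.117, y = 0.360
  2: x = 0.217, y = 0.334
  3: x = 0.667, y = 0.307
Drum-2 feed = drum-1 liquid: z₂ = (0.1168, 0.2166, 0.6666).
Drum 2:
Let ψ₂ = V/F and solve Σ zᵢ(Kᵢ−1)/(1+ψ₂(Kᵢ−1)) = 0.
Check two-phase: ΣzᵢKᵢ = 1.508 > 1 and Σzᵢ/Kᵢ = 1.084 > 1, so g(0) = 0.508 > 0 and g(1) = -0.084 < 0.
Iterate (Newton) starting at ψ₂ = 0.5:
  ψ₂ = 0.500: g = 0.0794, g' = -0.423 → ψ₂ = 0.688
  ψ₂ = 0.688: g = 0.0093, g' = -0.334 → ψ₂ = 0.716
Converged at ψ₂ = 0.716.
  1: x = 0.032, y = 0.150
  2: x = 0.111, y = 0.259
  3: x = 0.857, y = 0.591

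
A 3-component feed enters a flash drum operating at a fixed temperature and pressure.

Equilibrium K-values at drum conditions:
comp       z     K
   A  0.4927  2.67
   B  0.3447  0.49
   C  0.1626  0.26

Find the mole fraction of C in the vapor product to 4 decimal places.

Material balance + equilibrium reduce to Σ zᵢ(Kᵢ−1)/(1+V/F(Kᵢ−1)) = 0.
Check two-phase: ΣzᵢKᵢ = 1.5267 > 1 and Σzᵢ/Kᵢ = 1.5134 > 1, so g(0) = 0.5267 > 0 and g(1) = -0.5134 < 0.
Iterate (Newton) starting at V/F = 0.65:
  V/F = 0.6500: g = -0.10027, g' = -0.8471 → V/F = 0.5316
  V/F = 0.5316: g = -0.00370, g' = -0.7963 → V/F = 0.5270
Converged at V/F = 0.5270.
Compositions from xᵢ = zᵢ/(1+V/F(Kᵢ−1)), yᵢ = Kᵢxᵢ:
  A: x = 0.2621, y = 0.6997
  B: x = 0.4714, y = 0.2310
  C: x = 0.2665, y = 0.0693

y_C = 0.0693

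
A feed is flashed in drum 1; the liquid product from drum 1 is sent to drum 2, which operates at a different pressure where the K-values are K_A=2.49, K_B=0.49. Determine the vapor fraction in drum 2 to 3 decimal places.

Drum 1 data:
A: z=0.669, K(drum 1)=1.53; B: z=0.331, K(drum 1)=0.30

Drum 1:
Rachford–Rice: g(ψ₁) = Σ zᵢ(Kᵢ−1)/(1+ψ₁(Kᵢ−1)) = 0.
Check two-phase: ΣzᵢKᵢ = 1.123 > 1 and Σzᵢ/Kᵢ = 1.541 > 1, so g(0) = 0.123 > 0 and g(1) = -0.541 < 0.
Binary case is linear: z₁(K₁−1)(1+ψ₁(K₂−1)) + z₂(K₂−1)(1+ψ₁(K₁−1)) = 0
⇒ ψ₁ = [z₁(K₁−1)+z₂(K₂−1)] / [−(K₁−1)(K₂−1)] = 0.1229/0.3710 = 0.331
Drum-1 compositions:
  A: x = 0.569, y = 0.871
  B: x = 0.431, y = 0.129
Drum-2 feed = drum-1 liquid: z₂ = (0.5691, 0.4309).
Drum 2:
Binary case is linear: z₁(K₁−1)(1+ψ₂(K₂−1)) + z₂(K₂−1)(1+ψ₂(K₁−1)) = 0
⇒ ψ₂ = [z₁(K₁−1)+z₂(K₂−1)] / [−(K₁−1)(K₂−1)] = 0.6282/0.7599 = 0.827
  A: x = 0.255, y = 0.635
  B: x = 0.745, y = 0.365

V/F (drum 2) = 0.827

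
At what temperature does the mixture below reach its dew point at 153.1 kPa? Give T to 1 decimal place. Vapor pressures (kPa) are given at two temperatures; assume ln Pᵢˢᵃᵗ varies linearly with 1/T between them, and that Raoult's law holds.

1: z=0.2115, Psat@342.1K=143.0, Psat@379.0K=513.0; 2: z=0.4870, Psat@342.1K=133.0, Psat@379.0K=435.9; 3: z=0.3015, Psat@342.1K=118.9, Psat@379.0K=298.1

T = 347.0 K

Dew-point temperature: Σzᵢ·P/Pᵢˢᵃᵗ(T) = 1. Interpolate ln Pᵢˢᵃᵗ = aᵢ + bᵢ/T.
  T = 342.1 K: ΣzᵢP/Pᵢˢᵃᵗ = 1.1753
  T = 379.0 K: ΣzᵢP/Pᵢˢᵃᵗ = 0.3890
  T = 360.6 K: ΣzᵢP/Pᵢˢᵃᵗ = 0.6546
  T = 351.4 K: ΣzᵢP/Pᵢˢᵃᵗ = 0.8684
  T = 346.8 K: ΣzᵢP/Pᵢˢᵃᵗ = 1.0064
  T = 349.1 K: ΣzᵢP/Pᵢˢᵃᵗ = 0.9343
Interpolating between 346.8 K and 349.1 K gives T ≈ 347.0 K.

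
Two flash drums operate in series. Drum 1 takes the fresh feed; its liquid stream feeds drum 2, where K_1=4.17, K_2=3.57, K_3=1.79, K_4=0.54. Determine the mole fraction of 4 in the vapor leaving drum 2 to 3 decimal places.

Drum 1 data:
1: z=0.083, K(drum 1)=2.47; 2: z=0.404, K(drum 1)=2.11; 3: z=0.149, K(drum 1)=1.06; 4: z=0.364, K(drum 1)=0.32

y_4 (drum 2) = 0.430

Drum 1:
Newton iteration, ψ₁⁰ = 0.65:
  ψ₁ = 0.650: g = -0.1121, g' = -0.756 → ψ₁ = 0.502
  ψ₁ = 0.502: g = -0.0088, g' = -0.653 → ψ₁ = 0.488
Converged at ψ₁ = 0.488.
Drum-1 compositions:
  1: x = 0.048, y = 0.119
  2: x = 0.262, y = 0.553
  3: x = 0.145, y = 0.153
  4: x = 0.545, y = 0.174
Drum-2 feed = drum-1 liquid: z₂ = (0.0483, 0.2620, 0.1448, 0.5449).
Drum 2:
Material balance + equilibrium reduce to Σ zᵢ(Kᵢ−1)/(1+ψ₂(Kᵢ−1)) = 0.
Feasibility: ΣzᵢKᵢ = 1.690, Σzᵢ/Kᵢ = 1.175 — both > 1, two phases present.
Iterate (Newton) starting at ψ₂ = 0.62:
  ψ₂ = 0.620: g = 0.0374, g' = -0.579 → ψ₂ = 0.685
  ψ₂ = 0.685: g = 0.0007, g' = -0.559 → ψ₂ = 0.686
Converged at ψ₂ = 0.686.
  1: x = 0.015, y = 0.063
  2: x = 0.095, y = 0.339
  3: x = 0.094, y = 0.168
  4: x = 0.796, y = 0.430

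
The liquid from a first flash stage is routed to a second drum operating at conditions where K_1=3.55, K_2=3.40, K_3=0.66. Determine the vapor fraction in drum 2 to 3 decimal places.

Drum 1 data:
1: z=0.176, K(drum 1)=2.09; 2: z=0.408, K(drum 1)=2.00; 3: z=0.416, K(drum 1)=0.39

Drum 1:
Rachford–Rice: g(ψ₁) = Σ zᵢ(Kᵢ−1)/(1+ψ₁(Kᵢ−1)) = 0.
Check two-phase: ΣzᵢKᵢ = 1.346 > 1 and Σzᵢ/Kᵢ = 1.355 > 1, so g(0) = 0.346 > 0 and g(1) = -0.355 < 0.
Iterate (Newton) starting at ψ₁ = 0.5:
  ψ₁ = 0.500: g = 0.0310, g' = -0.589 → ψ₁ = 0.553
  ψ₁ = 0.553: g = -0.0003, g' = -0.603 → ψ₁ = 0.552
Converged at ψ₁ = 0.552.
Drum-1 compositions:
  1: x = 0.110, y = 0.230
  2: x = 0.263, y = 0.526
  3: x = 0.627, y = 0.245
Drum-2 feed = drum-1 liquid: z₂ = (0.1099, 0.2629, 0.6273).
Drum 2:
Material balance + equilibrium reduce to Σ zᵢ(Kᵢ−1)/(1+ψ₂(Kᵢ−1)) = 0.
g(0) = ΣzᵢKᵢ − 1 = 0.698 and g(1) = 1 − Σzᵢ/Kᵢ = -0.059, so a root lies in (0, 1).
Newton iteration, ψ₂⁰ = 0.65:
  ψ₂ = 0.650: g = 0.0781, g' = -0.452 → ψ₂ = 0.823
  ψ₂ = 0.823: g = 0.0064, g' = -0.385 → ψ₂ = 0.839
  ψ₂ = 0.839: g = 0.0000, g' = -0.381 → ψ₂ = 0.840
Converged at ψ₂ = 0.840.
  1: x = 0.035, y = 0.124
  2: x = 0.087, y = 0.296
  3: x = 0.878, y = 0.579

V/F (drum 2) = 0.840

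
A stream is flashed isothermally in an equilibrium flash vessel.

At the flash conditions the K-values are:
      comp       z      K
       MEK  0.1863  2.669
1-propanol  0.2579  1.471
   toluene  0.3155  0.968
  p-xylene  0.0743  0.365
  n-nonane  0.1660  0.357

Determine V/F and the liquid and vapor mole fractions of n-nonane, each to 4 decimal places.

V/F = 0.5757, x_n-nonane = 0.2636, y_n-nonane = 0.0941

Material balance + equilibrium reduce to Σ zᵢ(Kᵢ−1)/(1+V/F(Kᵢ−1)) = 0.
g(0) = ΣzᵢKᵢ − 1 = 0.2684 and g(1) = 1 − Σzᵢ/Kᵢ = -0.2396, so a root lies in (0, 1).
Iterate (Newton) starting at V/F = 0.35:
  V/F = 0.3500: g = 0.09195, g' = -0.4131 → V/F = 0.5726
  V/F = 0.5726: g = 0.00131, g' = -0.4174 → V/F = 0.5757
Converged at V/F = 0.5757.
Compositions from xᵢ = zᵢ/(1+V/F(Kᵢ−1)), yᵢ = Kᵢxᵢ:
  MEK: x = 0.0950, y = 0.2536
  1-propanol: x = 0.2029, y = 0.2984
  toluene: x = 0.3214, y = 0.3111
  p-xylene: x = 0.1171, y = 0.0427
  n-nonane: x = 0.2636, y = 0.0941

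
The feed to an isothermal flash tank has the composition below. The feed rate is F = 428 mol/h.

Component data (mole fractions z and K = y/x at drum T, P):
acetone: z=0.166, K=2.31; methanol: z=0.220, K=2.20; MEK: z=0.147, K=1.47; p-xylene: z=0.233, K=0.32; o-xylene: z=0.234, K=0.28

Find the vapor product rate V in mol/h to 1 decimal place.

V = 126.5 mol/h

Rachford–Rice: g(ψ) = Σ zᵢ(Kᵢ−1)/(1+ψ(Kᵢ−1)) = 0.
g(0) = ΣzᵢKᵢ − 1 = 0.224 and g(1) = 1 − Σzᵢ/Kᵢ = -0.836, so a root lies in (0, 1).
Newton–Raphson from ψ = 0.5:
  ψ = 0.500: g = -0.1510, g' = -0.793 → ψ = 0.310
  ψ = 0.310: g = -0.0099, g' = -0.711 → ψ = 0.296
Converged at ψ = 0.296.
Then V = ψ·F = 0.2955·428 = 126.5 mol/h and L = F − V = 301.5 mol/h.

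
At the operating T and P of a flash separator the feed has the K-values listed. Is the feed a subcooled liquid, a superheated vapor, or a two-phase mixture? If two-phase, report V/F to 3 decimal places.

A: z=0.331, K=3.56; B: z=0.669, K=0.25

ΣzᵢKᵢ = 1.346; Σzᵢ/Kᵢ = 2.769.
Both exceed 1, so a two-phase solution exists.
Binary case is linear: z₁(K₁−1)(1+ψ(K₂−1)) + z₂(K₂−1)(1+ψ(K₁−1)) = 0
⇒ ψ = [z₁(K₁−1)+z₂(K₂−1)] / [−(K₁−1)(K₂−1)] = 0.3456/1.9200 = 0.180

two-phase, V/F = 0.180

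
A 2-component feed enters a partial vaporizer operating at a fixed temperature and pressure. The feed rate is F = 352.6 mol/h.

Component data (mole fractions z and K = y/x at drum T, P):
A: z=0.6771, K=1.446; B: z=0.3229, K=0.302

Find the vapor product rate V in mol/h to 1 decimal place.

Let β = V/F and solve Σ zᵢ(Kᵢ−1)/(1+β(Kᵢ−1)) = 0.
Check two-phase: ΣzᵢKᵢ = 1.0766 > 1 and Σzᵢ/Kᵢ = 1.5375 > 1, so g(0) = 0.0766 > 0 and g(1) = -0.5375 < 0.
Binary case is linear: z₁(K₁−1)(1+β(K₂−1)) + z₂(K₂−1)(1+β(K₁−1)) = 0
⇒ β = [z₁(K₁−1)+z₂(K₂−1)] / [−(K₁−1)(K₂−1)] = 0.07660/0.31131 = 0.2461
Then V = β·F = 0.2461·352.6 = 86.8 mol/h and L = F − V = 265.8 mol/h.

V = 86.8 mol/h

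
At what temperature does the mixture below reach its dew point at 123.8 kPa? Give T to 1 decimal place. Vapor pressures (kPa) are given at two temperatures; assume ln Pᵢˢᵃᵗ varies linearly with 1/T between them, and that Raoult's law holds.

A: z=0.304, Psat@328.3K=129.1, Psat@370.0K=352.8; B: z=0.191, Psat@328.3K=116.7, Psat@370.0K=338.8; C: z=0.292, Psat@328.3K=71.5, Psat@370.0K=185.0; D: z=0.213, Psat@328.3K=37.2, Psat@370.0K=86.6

Dew-point temperature: Σzᵢ·P/Pᵢˢᵃᵗ(T) = 1. Interpolate ln Pᵢˢᵃᵗ = aᵢ + bᵢ/T.
  T = 328.3 K: ΣzᵢP/Pᵢˢᵃᵗ = 1.7086
  T = 370.0 K: ΣzᵢP/Pᵢˢᵃᵗ = 0.6764
  T = 349.1 K: ΣzᵢP/Pᵢˢᵃᵗ = 1.0460
  T = 359.6 K: ΣzᵢP/Pᵢˢᵃᵗ = 0.8348
  T = 354.4 K: ΣzᵢP/Pᵢˢᵃᵗ = 0.9319
  T = 351.8 K: ΣzᵢP/Pᵢˢᵃᵗ = 0.9858
  T = 350.5 K: ΣzᵢP/Pᵢˢᵃᵗ = 1.0142
Interpolating between 350.5 K and 351.8 K gives T ≈ 351.1 K.

T = 351.1 K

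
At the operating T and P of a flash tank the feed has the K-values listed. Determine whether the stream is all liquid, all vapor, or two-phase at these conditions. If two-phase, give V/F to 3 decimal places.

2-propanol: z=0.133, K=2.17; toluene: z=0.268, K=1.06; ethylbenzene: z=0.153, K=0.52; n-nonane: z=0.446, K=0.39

all liquid

ΣzᵢKᵢ = 0.826; Σzᵢ/Kᵢ = 1.752.
Since ΣzᵢKᵢ < 1 the mixture is below its bubble point — single liquid phase.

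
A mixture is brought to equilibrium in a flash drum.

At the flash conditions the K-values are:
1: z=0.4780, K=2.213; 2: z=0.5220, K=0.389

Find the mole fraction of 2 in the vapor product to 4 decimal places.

y_2 = 0.2587

Let ψ = V/F and solve Σ zᵢ(Kᵢ−1)/(1+ψ(Kᵢ−1)) = 0.
g(0) = ΣzᵢKᵢ − 1 = 0.2609 and g(1) = 1 − Σzᵢ/Kᵢ = -0.5579, so a root lies in (0, 1).
Binary case is linear: z₁(K₁−1)(1+ψ(K₂−1)) + z₂(K₂−1)(1+ψ(K₁−1)) = 0
⇒ ψ = [z₁(K₁−1)+z₂(K₂−1)] / [−(K₁−1)(K₂−1)] = 0.26087/0.74114 = 0.3520
Compositions from xᵢ = zᵢ/(1+ψ(Kᵢ−1)), yᵢ = Kᵢxᵢ:
  1: x = 0.3350, y = 0.7413
  2: x = 0.6650, y = 0.2587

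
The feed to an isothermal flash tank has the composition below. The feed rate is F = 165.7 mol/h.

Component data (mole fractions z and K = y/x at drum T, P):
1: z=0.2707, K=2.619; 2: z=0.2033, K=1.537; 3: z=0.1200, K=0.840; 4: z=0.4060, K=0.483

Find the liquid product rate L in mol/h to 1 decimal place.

L = 73.9 mol/h

Newton–Raphson from β = 0.39:
  β = 0.3900: g = 0.07552, g' = -0.4804 → β = 0.5472
  β = 0.5472: g = 0.00302, g' = -0.4492 → β = 0.5539
Converged at β = 0.5539.
Then V = β·F = 0.5539·165.7 = 91.8 mol/h and L = F − V = 73.9 mol/h.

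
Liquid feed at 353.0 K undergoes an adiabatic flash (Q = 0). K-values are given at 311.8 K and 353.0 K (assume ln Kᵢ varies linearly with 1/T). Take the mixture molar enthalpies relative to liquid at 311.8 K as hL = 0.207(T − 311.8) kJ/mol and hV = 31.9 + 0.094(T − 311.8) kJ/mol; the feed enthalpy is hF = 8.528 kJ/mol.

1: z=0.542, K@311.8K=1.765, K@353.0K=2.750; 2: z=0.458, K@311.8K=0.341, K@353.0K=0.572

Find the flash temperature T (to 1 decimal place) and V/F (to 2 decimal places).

T = 313.4 K, V/F = 0.26

Adiabatic flash: solve Rachford–Rice at each trial T, then check hF = ψ·hV(T) + (1−ψ)·hL(T).
  T = 311.8 K: K = (1.765, 0.341), RR gives ψ = 0.224, H_out = 7.138 kJ/mol
  T = 353.0 K: K = (2.750, 0.572), RR gives ψ = 1.000, H_out = 35.773 kJ/mol
  T = 332.4 K: K = (2.234, 0.449), RR gives ψ = 0.612, H_out = 22.363 kJ/mol
  T = 322.1 K: K = (1.993, 0.393), RR gives ψ = 0.432, H_out = 15.397 kJ/mol
  T = 317.0 K: K = (1.879, 0.367), RR gives ψ = 0.335, H_out = 11.551 kJ/mol
  T = 314.4 K: K = (1.821, 0.354), RR gives ψ = 0.281, H_out = 9.421 kJ/mol
  T = 313.1 K: K = (1.793, 0.347), RR gives ψ = 0.253, H_out = 8.300 kJ/mol
Linear interpolation between T = 313.1 (H_out = 8.300) and T = 314.4 (H_out = 9.421) on hF = 8.528 gives T ≈ 313.4 K, at which ψ = 0.26.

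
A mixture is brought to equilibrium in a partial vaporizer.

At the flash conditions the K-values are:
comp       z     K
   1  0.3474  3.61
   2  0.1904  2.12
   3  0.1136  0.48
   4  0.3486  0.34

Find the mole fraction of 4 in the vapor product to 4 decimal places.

Rachford–Rice: g(β) = Σ zᵢ(Kᵢ−1)/(1+β(Kᵢ−1)) = 0.
Feasibility: ΣzᵢKᵢ = 1.8308, Σzᵢ/Kᵢ = 1.4480 — both > 1, two phases present.
Newton–Raphson from β = 0.5:
  β = 0.5000: g = 0.10684, g' = -0.9379 → β = 0.6139
  β = 0.6139: g = 0.00122, g' = -0.9288 → β = 0.6152
Converged at β = 0.6152.
Compositions from xᵢ = zᵢ/(1+β(Kᵢ−1)), yᵢ = Kᵢxᵢ:
  1: x = 0.1333, y = 0.4813
  2: x = 0.1127, y = 0.2390
  3: x = 0.1670, y = 0.0802
  4: x = 0.5869, y = 0.1996

y_4 = 0.1996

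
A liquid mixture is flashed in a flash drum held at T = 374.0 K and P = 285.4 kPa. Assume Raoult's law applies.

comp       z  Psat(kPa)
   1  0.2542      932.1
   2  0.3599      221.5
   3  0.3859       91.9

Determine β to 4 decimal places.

β = 0.2108

Raoult's law: Kᵢ = Pᵢˢᵃᵗ/P = Pᵢˢᵃᵗ/285.4.
  K_1 = 932.1/285.4 = 3.265943, K_2 = 221.5/285.4 = 0.776104, K_3 = 91.9/285.4 = 0.322004
Let β = V/F and solve Σ zᵢ(Kᵢ−1)/(1+β(Kᵢ−1)) = 0.
Check two-phase: ΣzᵢKᵢ = 1.2338 > 1 and Σzᵢ/Kᵢ = 1.7400 > 1, so g(0) = 0.2338 > 0 and g(1) = -0.7400 < 0.
Newton iteration, β⁰ = 0.48:
  β = 0.4800: g = -0.20224, g' = -0.7120 → β = 0.1959
  β = 0.1959: g = 0.01290, g' = -0.8816 → β = 0.2106
  β = 0.2106: g = 0.00016, g' = -0.8594 → β = 0.2108
Converged at β = 0.2108.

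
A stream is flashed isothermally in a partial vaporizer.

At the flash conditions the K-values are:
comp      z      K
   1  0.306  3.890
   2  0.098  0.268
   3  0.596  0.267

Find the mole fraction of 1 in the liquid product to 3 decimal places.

Newton iteration, V/F⁰ = 0.5:
  V/F = 0.500: g = -0.4411, g' = -1.356 → V/F = 0.175
  V/F = 0.175: g = 0.0043, g' = -1.619 → V/F = 0.177
Converged at V/F = 0.177.
Compositions from xᵢ = zᵢ/(1+V/F(Kᵢ−1)), yᵢ = Kᵢxᵢ:
  1: x = 0.202, y = 0.787
  2: x = 0.113, y = 0.030
  3: x = 0.685, y = 0.183

x_1 = 0.202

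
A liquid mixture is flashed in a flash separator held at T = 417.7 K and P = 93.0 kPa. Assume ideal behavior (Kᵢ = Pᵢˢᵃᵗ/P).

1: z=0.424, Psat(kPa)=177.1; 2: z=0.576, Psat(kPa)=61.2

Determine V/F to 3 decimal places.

Raoult's law: Kᵢ = Pᵢˢᵃᵗ/P = Pᵢˢᵃᵗ/93.0.
  K_1 = 177.1/93.0 = 1.90430, K_2 = 61.2/93.0 = 0.65806
Binary case is linear: z₁(K₁−1)(1+V/F(K₂−1)) + z₂(K₂−1)(1+V/F(K₁−1)) = 0
⇒ V/F = [z₁(K₁−1)+z₂(K₂−1)] / [−(K₁−1)(K₂−1)] = 0.1865/0.3092 = 0.603

V/F = 0.603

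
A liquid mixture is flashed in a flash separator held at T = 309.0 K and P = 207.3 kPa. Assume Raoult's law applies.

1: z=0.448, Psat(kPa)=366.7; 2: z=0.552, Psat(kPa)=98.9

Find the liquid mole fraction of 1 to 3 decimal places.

x_1 = 0.405

Raoult's law: Kᵢ = Pᵢˢᵃᵗ/P = Pᵢˢᵃᵗ/207.3.
  K_1 = 366.7/207.3 = 1.76893, K_2 = 98.9/207.3 = 0.47709
Binary case is linear: z₁(K₁−1)(1+β(K₂−1)) + z₂(K₂−1)(1+β(K₁−1)) = 0
⇒ β = [z₁(K₁−1)+z₂(K₂−1)] / [−(K₁−1)(K₂−1)] = 0.0558/0.4021 = 0.139
Compositions from xᵢ = zᵢ/(1+β(Kᵢ−1)), yᵢ = Kᵢxᵢ:
  1: x = 0.405, y = 0.716
  2: x = 0.595, y = 0.284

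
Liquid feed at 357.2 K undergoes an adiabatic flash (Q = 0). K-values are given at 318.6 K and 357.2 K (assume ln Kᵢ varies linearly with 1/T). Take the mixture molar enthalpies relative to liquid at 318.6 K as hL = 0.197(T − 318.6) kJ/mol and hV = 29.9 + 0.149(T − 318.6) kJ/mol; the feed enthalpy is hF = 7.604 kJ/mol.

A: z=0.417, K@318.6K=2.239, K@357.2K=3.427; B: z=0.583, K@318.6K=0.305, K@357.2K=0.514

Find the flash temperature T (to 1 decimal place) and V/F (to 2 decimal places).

T = 324.9 K, V/F = 0.22

Adiabatic flash: solve Rachford–Rice at each trial T, then check hF = ψ·hV(T) + (1−ψ)·hL(T).
  T = 318.6 K: K = (2.239, 0.305), RR gives ψ = 0.129, H_out = 3.871 kJ/mol
  T = 357.2 K: K = (3.427, 0.514), RR gives ψ = 0.618, H_out = 24.932 kJ/mol
  T = 337.9 K: K = (2.804, 0.402), RR gives ψ = 0.374, H_out = 14.638 kJ/mol
  T = 328.2 K: K = (2.512, 0.351), RR gives ψ = 0.257, H_out = 9.467 kJ/mol
  T = 323.4 K: K = (2.374, 0.328), RR gives ψ = 0.196, H_out = 6.757 kJ/mol
  T = 325.8 K: K = (2.443, 0.339), RR gives ψ = 0.227, H_out = 8.130 kJ/mol
Linear interpolation between T = 323.4 (H_out = 6.757) and T = 325.8 (H_out = 8.130) on hF = 7.604 gives T ≈ 324.9 K, at which ψ = 0.22.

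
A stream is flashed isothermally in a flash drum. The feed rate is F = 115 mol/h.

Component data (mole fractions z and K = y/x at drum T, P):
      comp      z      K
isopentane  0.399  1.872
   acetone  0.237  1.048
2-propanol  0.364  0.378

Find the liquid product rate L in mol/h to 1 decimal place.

Material balance + equilibrium reduce to Σ zᵢ(Kᵢ−1)/(1+β(Kᵢ−1)) = 0.
g(0) = ΣzᵢKᵢ − 1 = 0.133 and g(1) = 1 − Σzᵢ/Kᵢ = -0.402, so a root lies in (0, 1).
Newton–Raphson from β = 0.5:
  β = 0.500: g = -0.0752, g' = -0.444 → β = 0.331
  β = 0.331: g = -0.0038, g' = -0.407 → β = 0.321
Converged at β = 0.321.
Then V = β·F = 0.3214·115 = 37.0 mol/h and L = F − V = 78.0 mol/h.

L = 78.0 mol/h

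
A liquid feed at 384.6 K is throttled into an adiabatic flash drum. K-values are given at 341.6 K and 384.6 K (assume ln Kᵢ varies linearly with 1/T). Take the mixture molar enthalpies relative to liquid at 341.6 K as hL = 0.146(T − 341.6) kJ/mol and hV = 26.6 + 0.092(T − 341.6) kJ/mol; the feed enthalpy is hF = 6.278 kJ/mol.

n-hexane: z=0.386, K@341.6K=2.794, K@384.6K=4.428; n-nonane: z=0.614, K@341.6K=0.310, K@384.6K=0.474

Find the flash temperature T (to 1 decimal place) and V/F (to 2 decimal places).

T = 342.9 K, V/F = 0.23

Adiabatic flash: solve Rachford–Rice at each trial T, then check hF = ψ·hV(T) + (1−ψ)·hL(T).
  T = 341.6 K: K = (2.794, 0.310), RR gives ψ = 0.217, H_out = 5.777 kJ/mol
  T = 384.6 K: K = (4.428, 0.474), RR gives ψ = 0.555, H_out = 19.746 kJ/mol
  T = 363.1 K: K = (3.566, 0.388), RR gives ψ = 0.392, H_out = 13.101 kJ/mol
  T = 352.4 K: K = (3.170, 0.348), RR gives ψ = 0.309, H_out = 9.624 kJ/mol
  T = 347.0 K: K = (2.979, 0.329), RR gives ψ = 0.265, H_out = 7.757 kJ/mol
  T = 344.3 K: K = (2.886, 0.319), RR gives ψ = 0.242, H_out = 6.783 kJ/mol
  T = 343.0 K: K = (2.841, 0.315), RR gives ψ = 0.230, H_out = 6.303 kJ/mol
Linear interpolation between T = 341.6 (H_out = 5.777) and T = 343.0 (H_out = 6.303) on hF = 6.278 gives T ≈ 342.9 K, at which ψ = 0.23.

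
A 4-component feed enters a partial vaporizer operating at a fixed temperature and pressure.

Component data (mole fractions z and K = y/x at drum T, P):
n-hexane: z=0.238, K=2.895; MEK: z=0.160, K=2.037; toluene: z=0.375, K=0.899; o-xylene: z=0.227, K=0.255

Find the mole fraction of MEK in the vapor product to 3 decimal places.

Newton iteration, ψ⁰ = 0.5:
  ψ = 0.500: g = 0.0315, g' = -0.624 → ψ = 0.550
Converged at ψ = 0.550.
Compositions from xᵢ = zᵢ/(1+ψ(Kᵢ−1)), yᵢ = Kᵢxᵢ:
  n-hexane: x = 0.117, y = 0.337
  MEK: x = 0.102, y = 0.208
  toluene: x = 0.397, y = 0.357
  o-xylene: x = 0.384, y = 0.098

y_MEK = 0.208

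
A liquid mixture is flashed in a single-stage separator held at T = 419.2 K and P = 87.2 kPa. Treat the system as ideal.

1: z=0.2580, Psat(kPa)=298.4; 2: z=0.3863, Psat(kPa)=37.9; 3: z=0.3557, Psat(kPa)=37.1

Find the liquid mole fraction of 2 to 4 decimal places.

x_2 = 0.4212

Raoult's law: Kᵢ = Pᵢˢᵃᵗ/P = Pᵢˢᵃᵗ/87.2.
  K_1 = 298.4/87.2 = 3.422018, K_2 = 37.9/87.2 = 0.434633, K_3 = 37.1/87.2 = 0.425459
Material balance + equilibrium reduce to Σ zᵢ(Kᵢ−1)/(1+ψ(Kᵢ−1)) = 0.
Check two-phase: ΣzᵢKᵢ = 1.2021 > 1 and Σzᵢ/Kᵢ = 1.8002 > 1, so g(0) = 0.2021 > 0 and g(1) = -0.8002 < 0.
Iterate (Newton) starting at ψ = 0.42:
  ψ = 0.4200: g = -0.24601, g' = -0.7883 → ψ = 0.1079
  ψ = 0.1079: g = 0.04494, g' = -1.2247 → ψ = 0.1446
  ψ = 0.1446: g = 0.00207, g' = -1.1163 → ψ = 0.1465
Converged at ψ = 0.1465.
Compositions from xᵢ = zᵢ/(1+ψ(Kᵢ−1)), yᵢ = Kᵢxᵢ:
  1: x = 0.1904, y = 0.6517
  2: x = 0.4212, y = 0.1831
  3: x = 0.3884, y = 0.1652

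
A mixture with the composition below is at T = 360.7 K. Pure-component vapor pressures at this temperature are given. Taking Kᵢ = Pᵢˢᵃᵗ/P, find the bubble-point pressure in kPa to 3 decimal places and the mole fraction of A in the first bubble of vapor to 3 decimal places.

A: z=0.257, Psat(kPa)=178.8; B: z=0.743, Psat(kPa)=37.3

Pbub = 73.666 kPa, y_A = 0.624

At the bubble point ψ → 0, so ΣzᵢKᵢ = 1 with Kᵢ = Pᵢˢᵃᵗ/P ⇒ P = ΣzᵢPᵢˢᵃᵗ.
P = 0.257·178.8 + 0.743·37.3 = 73.666 kPa
yᵢ = zᵢPᵢˢᵃᵗ/P ⇒ y_A = 0.257·178.8/73.666 = 0.624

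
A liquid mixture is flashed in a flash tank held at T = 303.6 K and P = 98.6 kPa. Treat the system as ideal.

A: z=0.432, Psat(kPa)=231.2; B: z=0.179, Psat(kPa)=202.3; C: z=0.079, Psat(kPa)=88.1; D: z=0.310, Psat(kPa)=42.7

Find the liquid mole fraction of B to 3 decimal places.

x_B = 0.093

Raoult's law: Kᵢ = Pᵢˢᵃᵗ/P = Pᵢˢᵃᵗ/98.6.
  K_A = 231.2/98.6 = 2.34483, K_B = 202.3/98.6 = 2.05172, K_C = 88.1/98.6 = 0.89351, K_D = 42.7/98.6 = 0.43306
Newton–Raphson from ψ = 0.39:
  ψ = 0.390: g = 0.2802, g' = -0.601 → ψ = 0.856
  ψ = 0.856: g = 0.0183, g' = -0.601 → ψ = 0.887
  ψ = 0.887: g = -0.0003, g' = -0.620 → ψ = 0.886
Converged at ψ = 0.886.
Compositions from xᵢ = zᵢ/(1+ψ(Kᵢ−1)), yᵢ = Kᵢxᵢ:
  A: x = 0.197, y = 0.462
  B: x = 0.093, y = 0.190
  C: x = 0.087, y = 0.078
  D: x = 0.623, y = 0.270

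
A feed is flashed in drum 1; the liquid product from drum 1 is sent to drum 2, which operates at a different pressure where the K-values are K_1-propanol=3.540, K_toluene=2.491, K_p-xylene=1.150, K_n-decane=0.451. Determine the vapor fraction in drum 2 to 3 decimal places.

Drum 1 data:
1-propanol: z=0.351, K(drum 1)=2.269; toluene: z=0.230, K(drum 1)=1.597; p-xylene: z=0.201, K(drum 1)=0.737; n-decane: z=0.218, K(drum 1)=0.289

V/F (drum 2) = 0.661

Drum 1:
Newton iteration, ψ₁⁰ = 0.67:
  ψ₁ = 0.670: g = -0.0214, g' = -0.629 → ψ₁ = 0.636
  ψ₁ = 0.636: g = -0.0005, g' = -0.603 → ψ₁ = 0.635
Converged at ψ₁ = 0.635.
Drum-1 compositions:
  1-propanol: x = 0.194, y = 0.441
  toluene: x = 0.167, y = 0.266
  p-xylene: x = 0.241, y = 0.178
  n-decane: x = 0.398, y = 0.115
Drum-2 feed = drum-1 liquid: z₂ = (0.1943, 0.1668, 0.2413, 0.3976).
Drum 2:
Material balance + equilibrium reduce to Σ zᵢ(Kᵢ−1)/(1+ψ₂(Kᵢ−1)) = 0.
g(0) = ΣzᵢKᵢ − 1 = 0.560 and g(1) = 1 − Σzᵢ/Kᵢ = -0.213, so a root lies in (0, 1).
Newton iteration, ψ₂⁰ = 0.5:
  ψ₂ = 0.500: g = 0.0927, g' = -0.597 → ψ₂ = 0.655
  ψ₂ = 0.655: g = 0.0031, g' = -0.568 → ψ₂ = 0.661
Converged at ψ₂ = 0.661.
  1-propanol: x = 0.073, y = 0.257
  toluene: x = 0.084, y = 0.209
  p-xylene: x = 0.220, y = 0.252
  n-decane: x = 0.624, y = 0.281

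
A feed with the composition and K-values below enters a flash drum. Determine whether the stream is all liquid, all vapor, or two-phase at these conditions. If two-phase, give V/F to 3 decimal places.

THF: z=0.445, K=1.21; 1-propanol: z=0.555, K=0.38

all liquid

ΣzᵢKᵢ = 0.749; Σzᵢ/Kᵢ = 1.828.
Since ΣzᵢKᵢ < 1 the mixture is below its bubble point — single liquid phase.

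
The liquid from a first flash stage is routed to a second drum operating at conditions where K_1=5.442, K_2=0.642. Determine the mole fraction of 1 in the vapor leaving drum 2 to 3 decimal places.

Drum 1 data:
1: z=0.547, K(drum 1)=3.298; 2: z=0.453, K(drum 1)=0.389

y_1 (drum 2) = 0.406

Drum 1:
Material balance + equilibrium reduce to Σ zᵢ(Kᵢ−1)/(1+ψ₁(Kᵢ−1)) = 0.
Check two-phase: ΣzᵢKᵢ = 1.980 > 1 and Σzᵢ/Kᵢ = 1.330 > 1, so g(0) = 0.980 > 0 and g(1) = -0.330 < 0.
Binary case is linear: z₁(K₁−1)(1+ψ₁(K₂−1)) + z₂(K₂−1)(1+ψ₁(K₁−1)) = 0
⇒ ψ₁ = [z₁(K₁−1)+z₂(K₂−1)] / [−(K₁−1)(K₂−1)] = 0.9802/1.4041 = 0.698
Drum-1 compositions:
  1: x = 0.210, y = 0.693
  2: x = 0.790, y = 0.307
Drum-2 feed = drum-1 liquid: z₂ = (0.2100, 0.7900).
Drum 2:
Let ψ₂ = V/F and solve Σ zᵢ(Kᵢ−1)/(1+ψ₂(Kᵢ−1)) = 0.
Feasibility: ΣzᵢKᵢ = 1.650, Σzᵢ/Kᵢ = 1.269 — both > 1, two phases present.
Newton–Raphson from ψ₂ = 0.5:
  ψ₂ = 0.500: g = -0.0548, g' = -0.550 → ψ₂ = 0.400
  ψ₂ = 0.400: g = 0.0057, g' = -0.675 → ψ₂ = 0.409
Converged at ψ₂ = 0.409.
  1: x = 0.075, y = 0.406
  2: x = 0.925, y = 0.594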